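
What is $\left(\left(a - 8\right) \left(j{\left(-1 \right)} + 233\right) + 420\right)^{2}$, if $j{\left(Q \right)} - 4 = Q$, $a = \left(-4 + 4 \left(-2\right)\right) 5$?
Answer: $244234384$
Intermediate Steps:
$a = -60$ ($a = \left(-4 - 8\right) 5 = \left(-12\right) 5 = -60$)
$j{\left(Q \right)} = 4 + Q$
$\left(\left(a - 8\right) \left(j{\left(-1 \right)} + 233\right) + 420\right)^{2} = \left(\left(-60 - 8\right) \left(\left(4 - 1\right) + 233\right) + 420\right)^{2} = \left(- 68 \left(3 + 233\right) + 420\right)^{2} = \left(\left(-68\right) 236 + 420\right)^{2} = \left(-16048 + 420\right)^{2} = \left(-15628\right)^{2} = 244234384$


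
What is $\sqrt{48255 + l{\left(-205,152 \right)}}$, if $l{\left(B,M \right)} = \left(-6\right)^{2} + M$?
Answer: $\sqrt{48443} \approx 220.1$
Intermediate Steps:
$l{\left(B,M \right)} = 36 + M$
$\sqrt{48255 + l{\left(-205,152 \right)}} = \sqrt{48255 + \left(36 + 152\right)} = \sqrt{48255 + 188} = \sqrt{48443}$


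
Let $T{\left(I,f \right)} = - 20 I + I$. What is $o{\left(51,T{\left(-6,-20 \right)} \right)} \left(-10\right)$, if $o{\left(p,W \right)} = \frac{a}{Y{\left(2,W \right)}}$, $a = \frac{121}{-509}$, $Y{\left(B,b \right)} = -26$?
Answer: $- \frac{605}{6617} \approx -0.091431$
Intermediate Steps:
$T{\left(I,f \right)} = - 19 I$
$a = - \frac{121}{509}$ ($a = 121 \left(- \frac{1}{509}\right) = - \frac{121}{509} \approx -0.23772$)
$o{\left(p,W \right)} = \frac{121}{13234}$ ($o{\left(p,W \right)} = - \frac{121}{509 \left(-26\right)} = \left(- \frac{121}{509}\right) \left(- \frac{1}{26}\right) = \frac{121}{13234}$)
$o{\left(51,T{\left(-6,-20 \right)} \right)} \left(-10\right) = \frac{121}{13234} \left(-10\right) = - \frac{605}{6617}$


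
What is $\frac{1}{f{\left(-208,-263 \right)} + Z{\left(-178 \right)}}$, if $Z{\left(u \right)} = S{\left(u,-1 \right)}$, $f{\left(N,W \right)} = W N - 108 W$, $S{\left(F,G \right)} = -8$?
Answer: $\frac{1}{83100} \approx 1.2034 \cdot 10^{-5}$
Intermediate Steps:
$f{\left(N,W \right)} = - 108 W + N W$ ($f{\left(N,W \right)} = N W - 108 W = - 108 W + N W$)
$Z{\left(u \right)} = -8$
$\frac{1}{f{\left(-208,-263 \right)} + Z{\left(-178 \right)}} = \frac{1}{- 263 \left(-108 - 208\right) - 8} = \frac{1}{\left(-263\right) \left(-316\right) - 8} = \frac{1}{83108 - 8} = \frac{1}{83100}$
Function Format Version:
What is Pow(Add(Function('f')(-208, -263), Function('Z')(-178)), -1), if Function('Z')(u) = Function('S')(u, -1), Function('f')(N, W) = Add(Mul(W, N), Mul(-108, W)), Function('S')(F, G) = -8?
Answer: Rational(1, 83100) ≈ 1.2034e-5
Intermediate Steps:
Function('f')(N, W) = Add(Mul(-108, W), Mul(N, W)) (Function('f')(N, W) = Add(Mul(N, W), Mul(-108, W)) = Add(Mul(-108, W), Mul(N, W)))
Function('Z')(u) = -8
Pow(Add(Function('f')(-208, -263), Function('Z')(-178)), -1) = Pow(Add(Mul(-263, Add(-108, -208)), -8), -1) = Pow(Add(Mul(-263, -316), -8), -1) = Pow(Add(83108, -8), -1) = Pow(83100, -1) = Rational(1, 83100)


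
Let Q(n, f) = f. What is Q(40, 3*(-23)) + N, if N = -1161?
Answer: -1230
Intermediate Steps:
Q(40, 3*(-23)) + N = 3*(-23) - 1161 = -69 - 1161 = -1230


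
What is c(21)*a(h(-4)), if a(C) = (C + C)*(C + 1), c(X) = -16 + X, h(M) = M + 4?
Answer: 0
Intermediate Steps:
h(M) = 4 + M
a(C) = 2*C*(1 + C) (a(C) = (2*C)*(1 + C) = 2*C*(1 + C))
c(21)*a(h(-4)) = (-16 + 21)*(2*(4 - 4)*(1 + (4 - 4))) = 5*(2*0*(1 + 0)) = 5*(2*0*1) = 5*0 = 0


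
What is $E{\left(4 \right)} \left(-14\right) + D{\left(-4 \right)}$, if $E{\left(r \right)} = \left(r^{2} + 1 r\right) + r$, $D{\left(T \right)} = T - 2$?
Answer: $-342$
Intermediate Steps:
$D{\left(T \right)} = -2 + T$
$E{\left(r \right)} = r^{2} + 2 r$ ($E{\left(r \right)} = \left(r^{2} + r\right) + r = \left(r + r^{2}\right) + r = r^{2} + 2 r$)
$E{\left(4 \right)} \left(-14\right) + D{\left(-4 \right)} = 4 \left(2 + 4\right) \left(-14\right) - 6 = 4 \cdot 6 \left(-14\right) - 6 = 24 \left(-14\right) - 6 = -336 - 6 = -342$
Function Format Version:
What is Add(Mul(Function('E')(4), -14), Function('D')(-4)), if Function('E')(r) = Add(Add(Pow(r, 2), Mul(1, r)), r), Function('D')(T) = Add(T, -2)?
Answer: -342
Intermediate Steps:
Function('D')(T) = Add(-2, T)
Function('E')(r) = Add(Pow(r, 2), Mul(2, r)) (Function('E')(r) = Add(Add(Pow(r, 2), r), r) = Add(Add(r, Pow(r, 2)), r) = Add(Pow(r, 2), Mul(2, r)))
Add(Mul(Function('E')(4), -14), Function('D')(-4)) = Add(Mul(Mul(4, Add(2, 4)), -14), Add(-2, -4)) = Add(Mul(Mul(4, 6), -14), -6) = Add(Mul(24, -14), -6) = Add(-336, -6) = -342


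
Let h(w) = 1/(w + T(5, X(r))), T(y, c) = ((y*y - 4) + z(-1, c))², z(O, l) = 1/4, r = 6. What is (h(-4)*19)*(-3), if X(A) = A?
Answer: -304/2387 ≈ -0.12736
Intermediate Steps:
z(O, l) = ¼
T(y, c) = (-15/4 + y²)² (T(y, c) = ((y*y - 4) + ¼)² = ((y² - 4) + ¼)² = ((-4 + y²) + ¼)² = (-15/4 + y²)²)
h(w) = 1/(7225/16 + w) (h(w) = 1/(w + (-15 + 4*5²)²/16) = 1/(w + (-15 + 4*25)²/16) = 1/(w + (-15 + 100)²/16) = 1/(w + (1/16)*85²) = 1/(w + (1/16)*7225) = 1/(w + 7225/16) = 1/(7225/16 + w))
(h(-4)*19)*(-3) = ((16/(7225 + 16*(-4)))*19)*(-3) = ((16/(7225 - 64))*19)*(-3) = ((16/7161)*19)*(-3) = (304/7161)*(-3) = -304/2387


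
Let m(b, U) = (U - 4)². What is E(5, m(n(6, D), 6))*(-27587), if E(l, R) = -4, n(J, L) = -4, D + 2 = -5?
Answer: 110348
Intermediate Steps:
D = -7 (D = -2 - 5 = -7)
m(b, U) = (-4 + U)²
E(5, m(n(6, D), 6))*(-27587) = -4*(-27587) = 110348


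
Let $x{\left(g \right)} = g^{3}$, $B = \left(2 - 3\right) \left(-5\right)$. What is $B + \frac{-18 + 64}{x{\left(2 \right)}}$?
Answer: $\frac{43}{4} \approx 10.75$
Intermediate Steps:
$B = 5$ ($B = \left(-1\right) \left(-5\right) = 5$)
$B + \frac{-18 + 64}{x{\left(2 \right)}} = 5 + \frac{-18 + 64}{2^{3}} = 5 + \frac{46}{8} = 5 + 46 \cdot \frac{1}{8} = 5 + \frac{23}{4} = \frac{43}{4}$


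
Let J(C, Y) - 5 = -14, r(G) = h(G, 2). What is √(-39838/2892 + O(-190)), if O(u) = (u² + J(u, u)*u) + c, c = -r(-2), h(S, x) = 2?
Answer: √79024549254/1446 ≈ 194.41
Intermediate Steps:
r(G) = 2
J(C, Y) = -9 (J(C, Y) = 5 - 14 = -9)
c = -2 (c = -1*2 = -2)
O(u) = -2 + u² - 9*u (O(u) = (u² - 9*u) - 2 = -2 + u² - 9*u)
√(-39838/2892 + O(-190)) = √(-39838/2892 + (-2 + (-190)² - 9*(-190))) = √(-39838*1/2892 + (-2 + 36100 + 1710)) = √(-19919/1446 + 37808) = √(54650449/1446) = √79024549254/1446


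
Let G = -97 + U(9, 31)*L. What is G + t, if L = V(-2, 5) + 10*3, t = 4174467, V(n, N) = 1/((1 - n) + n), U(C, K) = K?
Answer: 4175331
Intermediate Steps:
V(n, N) = 1 (V(n, N) = 1/1 = 1)
L = 31 (L = 1 + 10*3 = 1 + 30 = 31)
G = 864 (G = -97 + 31*31 = -97 + 961 = 864)
G + t = 864 + 4174467 = 4175331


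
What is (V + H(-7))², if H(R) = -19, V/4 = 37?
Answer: 16641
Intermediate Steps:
V = 148 (V = 4*37 = 148)
(V + H(-7))² = (148 - 19)² = 129² = 16641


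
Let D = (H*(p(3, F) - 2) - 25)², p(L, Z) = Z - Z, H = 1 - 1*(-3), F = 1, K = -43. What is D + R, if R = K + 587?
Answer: 1633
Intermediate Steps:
R = 544 (R = -43 + 587 = 544)
H = 4 (H = 1 + 3 = 4)
p(L, Z) = 0
D = 1089 (D = (4*(0 - 2) - 25)² = (4*(-2) - 25)² = (-8 - 25)² = (-33)² = 1089)
D + R = 1089 + 544 = 1633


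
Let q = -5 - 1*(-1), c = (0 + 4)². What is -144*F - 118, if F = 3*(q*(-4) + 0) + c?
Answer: -9334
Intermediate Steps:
c = 16 (c = 4² = 16)
q = -4 (q = -5 + 1 = -4)
F = 64 (F = 3*(-4*(-4) + 0) + 16 = 3*(16 + 0) + 16 = 3*16 + 16 = 48 + 16 = 64)
-144*F - 118 = -144*64 - 118 = -9216 - 118 = -9334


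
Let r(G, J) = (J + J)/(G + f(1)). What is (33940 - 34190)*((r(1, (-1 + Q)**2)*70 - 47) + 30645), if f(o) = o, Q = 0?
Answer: -7667000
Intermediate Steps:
r(G, J) = 2*J/(1 + G) (r(G, J) = (J + J)/(G + 1) = (2*J)/(1 + G) = 2*J/(1 + G))
(33940 - 34190)*((r(1, (-1 + Q)**2)*70 - 47) + 30645) = (33940 - 34190)*(((2*(-1 + 0)**2/(1 + 1))*70 - 47) + 30645) = -250*(((2*(-1)**2/2)*70 - 47) + 30645) = -250*(((2*1*(1/2))*70 - 47) + 30645) = -250*((1*70 - 47) + 30645) = -250*((70 - 47) + 30645) = -250*(23 + 30645) = -250*30668 = -7667000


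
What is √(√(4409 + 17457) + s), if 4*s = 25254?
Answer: √(25254 + 116*√26)/2 ≈ 80.383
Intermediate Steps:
s = 12627/2 (s = (¼)*25254 = 12627/2 ≈ 6313.5)
√(√(4409 + 17457) + s) = √(√(4409 + 17457) + 12627/2) = √(√21866 + 12627/2) = √(29*√26 + 12627/2) = √(12627/2 + 29*√26)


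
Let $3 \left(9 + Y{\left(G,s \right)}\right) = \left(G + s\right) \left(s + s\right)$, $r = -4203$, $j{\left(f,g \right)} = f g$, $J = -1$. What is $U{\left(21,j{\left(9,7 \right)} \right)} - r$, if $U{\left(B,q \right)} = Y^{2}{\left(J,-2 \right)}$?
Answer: $4228$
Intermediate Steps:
$Y{\left(G,s \right)} = -9 + \frac{2 s \left(G + s\right)}{3}$ ($Y{\left(G,s \right)} = -9 + \frac{\left(G + s\right) \left(s + s\right)}{3} = -9 + \frac{\left(G + s\right) 2 s}{3} = -9 + \frac{2 s \left(G + s\right)}{3}$)
$U{\left(B,q \right)} = 25$ ($U{\left(B,q \right)} = \left(-9 + \frac{2 \left(-2\right)^{2}}{3} + \frac{2}{3} \left(-1\right) \left(-2\right)\right)^{2} = \left(-9 + \frac{2}{3} \cdot 4 + \frac{4}{3}\right)^{2} = \left(-9 + \frac{8}{3} + \frac{4}{3}\right)^{2} = \left(-5\right)^{2} = 25$)
$U{\left(21,j{\left(9,7 \right)} \right)} - r = 25 - -4203 = 25 + 4203 = 4228$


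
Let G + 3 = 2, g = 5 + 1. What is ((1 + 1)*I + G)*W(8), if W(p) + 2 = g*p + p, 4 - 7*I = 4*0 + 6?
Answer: -594/7 ≈ -84.857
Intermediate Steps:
g = 6
G = -1 (G = -3 + 2 = -1)
I = -2/7 (I = 4/7 - (4*0 + 6)/7 = 4/7 - (0 + 6)/7 = 4/7 - ⅐*6 = 4/7 - 6/7 = -2/7 ≈ -0.28571)
W(p) = -2 + 7*p (W(p) = -2 + (6*p + p) = -2 + 7*p)
((1 + 1)*I + G)*W(8) = ((1 + 1)*(-2/7) - 1)*(-2 + 7*8) = (2*(-2/7) - 1)*(-2 + 56) = (-4/7 - 1)*54 = -11/7*54 = -594/7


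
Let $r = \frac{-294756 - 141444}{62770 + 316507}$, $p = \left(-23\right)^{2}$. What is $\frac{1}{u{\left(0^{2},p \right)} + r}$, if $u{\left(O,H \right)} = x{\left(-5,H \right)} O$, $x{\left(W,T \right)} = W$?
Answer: $- \frac{379277}{436200} \approx -0.8695$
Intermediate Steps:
$p = 529$
$u{\left(O,H \right)} = - 5 O$
$r = - \frac{436200}{379277} \approx -1.1501$
$\frac{1}{u{\left(0^{2},p \right)} + r} = \frac{1}{- 5 \cdot 0^{2} - \frac{436200}{379277}} = \frac{1}{\left(-5\right) 0 - \frac{436200}{379277}} = \frac{1}{0 - \frac{436200}{379277}} = \frac{1}{- \frac{436200}{379277}} = - \frac{379277}{436200}$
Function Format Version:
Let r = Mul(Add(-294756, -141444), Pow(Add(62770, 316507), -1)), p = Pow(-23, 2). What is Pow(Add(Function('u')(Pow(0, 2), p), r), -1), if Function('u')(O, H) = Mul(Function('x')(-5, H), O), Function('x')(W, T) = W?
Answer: Rational(-379277, 436200) ≈ -0.86950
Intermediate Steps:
p = 529
Function('u')(O, H) = Mul(-5, O)
r = Rational(-436200, 379277) (r = Mul(-436200, Pow(379277, -1)) = Mul(-436200, Rational(1, 379277)) = Rational(-436200, 379277) ≈ -1.1501)
Pow(Add(Function('u')(Pow(0, 2), p), r), -1) = Pow(Add(Mul(-5, Pow(0, 2)), Rational(-436200, 379277)), -1) = Pow(Add(Mul(-5, 0), Rational(-436200, 379277)), -1) = Pow(Add(0, Rational(-436200, 379277)), -1) = Pow(Rational(-436200, 379277), -1) = Rational(-379277, 436200)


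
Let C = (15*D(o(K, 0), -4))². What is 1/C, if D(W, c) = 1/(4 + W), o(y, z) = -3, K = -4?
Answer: 1/225 ≈ 0.0044444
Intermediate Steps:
C = 225 (C = (15/(4 - 3))² = (15/1)² = (15*1)² = 15² = 225)
1/C = 1/225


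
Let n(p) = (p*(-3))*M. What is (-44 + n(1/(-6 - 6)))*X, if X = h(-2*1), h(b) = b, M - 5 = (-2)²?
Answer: 167/2 ≈ 83.500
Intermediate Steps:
M = 9 (M = 5 + (-2)² = 5 + 4 = 9)
X = -2 (X = -2*1 = -2)
n(p) = -27*p (n(p) = (p*(-3))*9 = -3*p*9 = -27*p)
(-44 + n(1/(-6 - 6)))*X = (-44 - 27/(-6 - 6))*(-2) = (-44 - 27/(-12))*(-2) = (-44 - 27*(-1/12))*(-2) = (-44 + 9/4)*(-2) = -167/4*(-2) = 167/2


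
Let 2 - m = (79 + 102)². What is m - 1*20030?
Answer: -52789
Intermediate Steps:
m = -32759 (m = 2 - (79 + 102)² = 2 - 1*181² = 2 - 1*32761 = 2 - 32761 = -32759)
m - 1*20030 = -32759 - 1*20030 = -32759 - 20030 = -52789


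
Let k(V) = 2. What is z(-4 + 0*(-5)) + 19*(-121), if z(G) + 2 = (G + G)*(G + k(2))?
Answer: -2285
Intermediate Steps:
z(G) = -2 + 2*G*(2 + G) (z(G) = -2 + (G + G)*(G + 2) = -2 + (2*G)*(2 + G) = -2 + 2*G*(2 + G))
z(-4 + 0*(-5)) + 19*(-121) = (-2 + 2*(-4 + 0*(-5))² + 4*(-4 + 0*(-5))) + 19*(-121) = (-2 + 2*(-4 + 0)² + 4*(-4 + 0)) - 2299 = (-2 + 2*(-4)² + 4*(-4)) - 2299 = (-2 + 2*16 - 16) - 2299 = (-2 + 32 - 16) - 2299 = 14 - 2299 = -2285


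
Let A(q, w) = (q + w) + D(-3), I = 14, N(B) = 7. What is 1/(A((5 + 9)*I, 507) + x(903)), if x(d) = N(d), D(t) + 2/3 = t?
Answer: 3/2119 ≈ 0.0014158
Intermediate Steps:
D(t) = -2/3 + t
x(d) = 7
A(q, w) = -11/3 + q + w (A(q, w) = (q + w) + (-2/3 - 3) = (q + w) - 11/3 = -11/3 + q + w)
1/(A((5 + 9)*I, 507) + x(903)) = 1/((-11/3 + (5 + 9)*14 + 507) + 7) = 1/((-11/3 + 14*14 + 507) + 7) = 1/((-11/3 + 196 + 507) + 7) = 1/(2098/3 + 7) = 1/(2119/3) = 3/2119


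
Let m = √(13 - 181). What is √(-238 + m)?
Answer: √(-238 + 2*I*√42) ≈ 0.41993 + 15.433*I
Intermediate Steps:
m = 2*I*√42 (m = √(-168) = 2*I*√42 ≈ 12.961*I)
√(-238 + m) = √(-238 + 2*I*√42)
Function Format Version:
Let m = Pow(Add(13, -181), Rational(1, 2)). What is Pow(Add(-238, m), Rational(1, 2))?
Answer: Pow(Add(-238, Mul(2, I, Pow(42, Rational(1, 2)))), Rational(1, 2)) ≈ Add(0.41993, Mul(15.433, I))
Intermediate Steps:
m = Mul(2, I, Pow(42, Rational(1, 2))) (m = Pow(-168, Rational(1, 2)) = Mul(2, I, Pow(42, Rational(1, 2))) ≈ Mul(12.961, I))
Pow(Add(-238, m), Rational(1, 2)) = Pow(Add(-238, Mul(2, I, Pow(42, Rational(1, 2)))), Rational(1, 2))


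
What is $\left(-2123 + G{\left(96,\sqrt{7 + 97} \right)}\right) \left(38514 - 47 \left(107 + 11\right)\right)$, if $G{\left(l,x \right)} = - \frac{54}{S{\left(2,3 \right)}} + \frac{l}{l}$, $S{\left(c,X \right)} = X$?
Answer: $-70551520$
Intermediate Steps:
$G{\left(l,x \right)} = -17$ ($G{\left(l,x \right)} = - \frac{54}{3} + \frac{l}{l} = \left(-54\right) \frac{1}{3} + 1 = -18 + 1 = -17$)
$\left(-2123 + G{\left(96,\sqrt{7 + 97} \right)}\right) \left(38514 - 47 \left(107 + 11\right)\right) = \left(-2123 - 17\right) \left(38514 - 47 \left(107 + 11\right)\right) = - 2140 \left(38514 - 5546\right) = \left(-2140\right) 32968 = -70551520$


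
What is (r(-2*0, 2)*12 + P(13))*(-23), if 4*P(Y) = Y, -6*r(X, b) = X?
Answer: -299/4 ≈ -74.750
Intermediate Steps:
r(X, b) = -X/6
P(Y) = Y/4
(r(-2*0, 2)*12 + P(13))*(-23) = (-(-1)*0/3*12 + (¼)*13)*(-23) = (-⅙*0*12 + 13/4)*(-23) = (0*12 + 13/4)*(-23) = (0 + 13/4)*(-23) = (13/4)*(-23) = -299/4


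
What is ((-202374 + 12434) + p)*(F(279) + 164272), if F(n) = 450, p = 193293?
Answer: 552312866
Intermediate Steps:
((-202374 + 12434) + p)*(F(279) + 164272) = ((-202374 + 12434) + 193293)*(450 + 164272) = (-189940 + 193293)*164722 = 3353*164722 = 552312866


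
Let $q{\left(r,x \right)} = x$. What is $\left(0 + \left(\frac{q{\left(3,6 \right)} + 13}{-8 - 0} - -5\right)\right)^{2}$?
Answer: $\frac{441}{64} \approx 6.8906$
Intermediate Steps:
$\left(0 + \left(\frac{q{\left(3,6 \right)} + 13}{-8 - 0} - -5\right)\right)^{2} = \left(0 + \left(\frac{6 + 13}{-8 - 0} - -5\right)\right)^{2} = \left(0 + \left(\frac{19}{-8 + \left(-1 + 1\right)} + 5\right)\right)^{2} = \left(0 + \left(\frac{19}{-8 + 0} + 5\right)\right)^{2} = \left(0 + \left(\frac{19}{-8} + 5\right)\right)^{2} = \left(0 + \left(19 \left(- \frac{1}{8}\right) + 5\right)\right)^{2} = \left(0 + \left(- \frac{19}{8} + 5\right)\right)^{2} = \left(0 + \frac{21}{8}\right)^{2} = \left(\frac{21}{8}\right)^{2} = \frac{441}{64}$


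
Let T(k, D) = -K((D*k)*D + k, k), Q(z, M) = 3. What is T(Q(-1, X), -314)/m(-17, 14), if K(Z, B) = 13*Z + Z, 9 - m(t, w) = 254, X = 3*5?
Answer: 591582/35 ≈ 16902.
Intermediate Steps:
X = 15
m(t, w) = -245 (m(t, w) = 9 - 1*254 = 9 - 254 = -245)
K(Z, B) = 14*Z
T(k, D) = -14*k - 14*k*D² (T(k, D) = -14*((D*k)*D + k) = -14*(k*D² + k) = -14*(k + k*D²) = -(14*k + 14*k*D²) = -14*k - 14*k*D²)
T(Q(-1, X), -314)/m(-17, 14) = -14*3*(1 + (-314)²)/(-245) = -14*3*(1 + 98596)*(-1/245) = -14*3*98597*(-1/245) = -4141074*(-1/245) = 591582/35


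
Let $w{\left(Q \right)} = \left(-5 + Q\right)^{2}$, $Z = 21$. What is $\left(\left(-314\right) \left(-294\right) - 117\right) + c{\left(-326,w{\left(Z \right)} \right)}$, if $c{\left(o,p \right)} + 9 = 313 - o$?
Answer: $92829$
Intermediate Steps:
$c{\left(o,p \right)} = 304 - o$ ($c{\left(o,p \right)} = -9 - \left(-313 + o\right) = 304 - o$)
$\left(\left(-314\right) \left(-294\right) - 117\right) + c{\left(-326,w{\left(Z \right)} \right)} = \left(\left(-314\right) \left(-294\right) - 117\right) + \left(304 - -326\right) = \left(92316 - 117\right) + \left(304 + 326\right) = 92199 + 630 = 92829$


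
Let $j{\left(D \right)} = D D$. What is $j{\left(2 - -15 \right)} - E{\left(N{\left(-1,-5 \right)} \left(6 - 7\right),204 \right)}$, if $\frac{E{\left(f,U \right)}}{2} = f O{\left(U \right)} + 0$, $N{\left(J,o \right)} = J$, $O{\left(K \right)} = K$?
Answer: $-119$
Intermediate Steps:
$j{\left(D \right)} = D^{2}$
$E{\left(f,U \right)} = 2 U f$ ($E{\left(f,U \right)} = 2 \left(f U + 0\right) = 2 \left(U f + 0\right) = 2 U f$)
$j{\left(2 - -15 \right)} - E{\left(N{\left(-1,-5 \right)} \left(6 - 7\right),204 \right)} = \left(2 - -15\right)^{2} - 2 \cdot 204 \left(- (6 - 7)\right) = \left(2 + 15\right)^{2} - 2 \cdot 204 \left(\left(-1\right) \left(-1\right)\right) = 17^{2} - 2 \cdot 204 \cdot 1 = 289 - 408 = -119$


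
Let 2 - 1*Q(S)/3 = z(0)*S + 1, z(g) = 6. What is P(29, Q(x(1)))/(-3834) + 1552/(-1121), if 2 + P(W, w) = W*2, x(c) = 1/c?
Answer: -3006572/2148957 ≈ -1.3991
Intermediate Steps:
Q(S) = 3 - 18*S (Q(S) = 6 - 3*(6*S + 1) = 6 - 3*(1 + 6*S) = 6 + (-3 - 18*S) = 3 - 18*S)
P(W, w) = -2 + 2*W (P(W, w) = -2 + W*2 = -2 + 2*W)
P(29, Q(x(1)))/(-3834) + 1552/(-1121) = (-2 + 2*29)/(-3834) + 1552/(-1121) = (-2 + 58)*(-1/3834) + 1552*(-1/1121) = 56*(-1/3834) - 1552/1121 = -28/1917 - 1552/1121 = -3006572/2148957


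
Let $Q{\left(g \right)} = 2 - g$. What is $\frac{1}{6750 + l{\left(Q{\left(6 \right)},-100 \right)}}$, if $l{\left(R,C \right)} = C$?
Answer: $\frac{1}{6650} \approx 0.00015038$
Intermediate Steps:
$\frac{1}{6750 + l{\left(Q{\left(6 \right)},-100 \right)}} = \frac{1}{6750 - 100} = \frac{1}{6650}$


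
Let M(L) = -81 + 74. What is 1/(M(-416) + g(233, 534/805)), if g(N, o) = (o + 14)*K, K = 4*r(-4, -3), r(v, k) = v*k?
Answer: 805/560957 ≈ 0.0014350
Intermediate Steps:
r(v, k) = k*v
M(L) = -7
K = 48 (K = 4*(-3*(-4)) = 4*12 = 48)
g(N, o) = 672 + 48*o (g(N, o) = (o + 14)*48 = (14 + o)*48 = 672 + 48*o)
1/(M(-416) + g(233, 534/805)) = 1/(-7 + (672 + 48*(534/805))) = 1/(-7 + (672 + 25632/805)) = 1/(-7 + 566592/805) = 1/(560957/805) = 805/560957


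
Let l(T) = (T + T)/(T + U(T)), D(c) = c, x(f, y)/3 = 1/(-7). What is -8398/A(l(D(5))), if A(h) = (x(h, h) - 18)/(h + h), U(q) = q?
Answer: 117572/129 ≈ 911.41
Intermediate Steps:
x(f, y) = -3/7 (x(f, y) = 3/(-7) = 3*(-⅐) = -3/7)
l(T) = 1 (l(T) = (T + T)/(T + T) = (2*T)/((2*T)) = (2*T)*(1/(2*T)) = 1)
A(h) = -129/(14*h) (A(h) = (-3/7 - 18)/(h + h) = -129*1/(2*h)/7 = -129/(14*h))
-8398/A(l(D(5))) = -8398/((-129/14/1)) = -8398/((-129/14*1)) = -8398/(-129/14) = -8398*(-14/129) = 117572/129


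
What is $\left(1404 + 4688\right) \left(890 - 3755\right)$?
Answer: $-17453580$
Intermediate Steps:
$\left(1404 + 4688\right) \left(890 - 3755\right) = 6092 \left(-2865\right) = -17453580$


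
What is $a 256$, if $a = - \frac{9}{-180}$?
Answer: $\frac{64}{5} \approx 12.8$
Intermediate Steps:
$a = \frac{1}{20}$ ($a = \left(-9\right) \left(- \frac{1}{180}\right) = \frac{1}{20} \approx 0.05$)
$a 256 = \frac{1}{20} \cdot 256 = \frac{64}{5}$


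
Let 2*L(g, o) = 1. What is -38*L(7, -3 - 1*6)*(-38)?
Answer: 722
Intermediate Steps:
L(g, o) = ½ (L(g, o) = (½)*1 = ½)
-38*L(7, -3 - 1*6)*(-38) = -38*½*(-38) = -19*(-38) = 722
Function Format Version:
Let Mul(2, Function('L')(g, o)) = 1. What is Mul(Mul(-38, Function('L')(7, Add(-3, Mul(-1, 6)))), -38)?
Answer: 722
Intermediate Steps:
Function('L')(g, o) = Rational(1, 2) (Function('L')(g, o) = Mul(Rational(1, 2), 1) = Rational(1, 2))
Mul(Mul(-38, Function('L')(7, Add(-3, Mul(-1, 6)))), -38) = Mul(Mul(-38, Rational(1, 2)), -38) = Mul(-19, -38) = 722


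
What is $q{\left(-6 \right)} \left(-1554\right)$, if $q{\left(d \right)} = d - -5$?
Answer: $1554$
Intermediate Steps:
$q{\left(d \right)} = 5 + d$ ($q{\left(d \right)} = d + 5 = 5 + d$)
$q{\left(-6 \right)} \left(-1554\right) = \left(5 - 6\right) \left(-1554\right) = \left(-1\right) \left(-1554\right) = 1554$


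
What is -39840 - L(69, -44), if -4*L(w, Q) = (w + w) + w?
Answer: -159153/4 ≈ -39788.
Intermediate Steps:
L(w, Q) = -3*w/4 (L(w, Q) = -((w + w) + w)/4 = -(2*w + w)/4 = -3*w/4)
-39840 - L(69, -44) = -39840 - (-3)*69/4 = -39840 - 1*(-207/4) = -39840 + 207/4 = -159153/4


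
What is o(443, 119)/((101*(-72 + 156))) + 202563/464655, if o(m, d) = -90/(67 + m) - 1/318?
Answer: 3096666781249/7103723702040 ≈ 0.43592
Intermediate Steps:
o(m, d) = -1/318 - 90/(67 + m) (o(m, d) = -90/(67 + m) - 1*1/318 = -90/(67 + m) - 1/318 = -1/318 - 90/(67 + m))
o(443, 119)/((101*(-72 + 156))) + 202563/464655 = ((-28687 - 1*443)/(318*(67 + 443)))/((101*(-72 + 156))) + 202563/464655 = ((1/318)*(-28687 - 443)/510)/((101*84)) + 202563*(1/464655) = ((1/318)*(1/510)*(-29130))/8484 + 67521/154885 = -971/5406*1/8484 + 67521/154885 = -971/45864504 + 67521/154885 = 3096666781249/7103723702040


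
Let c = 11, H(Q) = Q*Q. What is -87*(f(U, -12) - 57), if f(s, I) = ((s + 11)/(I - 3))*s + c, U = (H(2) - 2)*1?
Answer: 20764/5 ≈ 4152.8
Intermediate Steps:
H(Q) = Q**2
U = 2 (U = (2**2 - 2)*1 = (4 - 2)*1 = 2*1 = 2)
f(s, I) = 11 + s*(11 + s)/(-3 + I) (f(s, I) = ((s + 11)/(I - 3))*s + 11 = ((11 + s)/(-3 + I))*s + 11 = s*(11 + s)/(-3 + I) + 11 = 11 + s*(11 + s)/(-3 + I))
-87*(f(U, -12) - 57) = -87*((-33 + 2**2 + 11*(-12) + 11*2)/(-3 - 12) - 57) = -87*((-33 + 4 - 132 + 22)/(-15) - 57) = -87*(-1/15*(-139) - 57) = -87*(139/15 - 57) = -87*(-716/15) = 20764/5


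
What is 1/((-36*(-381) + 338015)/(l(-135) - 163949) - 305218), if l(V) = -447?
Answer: -164396/50176970059 ≈ -3.2763e-6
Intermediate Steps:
1/((-36*(-381) + 338015)/(l(-135) - 163949) - 305218) = 1/((-36*(-381) + 338015)/(-447 - 163949) - 305218) = 1/((13716 + 338015)/(-164396) - 305218) = 1/(351731*(-1/164396) - 305218) = 1/(-351731/164396 - 305218) = 1/(-50176970059/164396) = -164396/50176970059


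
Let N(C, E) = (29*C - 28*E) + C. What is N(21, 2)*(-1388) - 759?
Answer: -797471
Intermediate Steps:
N(C, E) = -28*E + 30*C (N(C, E) = (-28*E + 29*C) + C = -28*E + 30*C)
N(21, 2)*(-1388) - 759 = (-28*2 + 30*21)*(-1388) - 759 = (-56 + 630)*(-1388) - 759 = 574*(-1388) - 759 = -796712 - 759 = -797471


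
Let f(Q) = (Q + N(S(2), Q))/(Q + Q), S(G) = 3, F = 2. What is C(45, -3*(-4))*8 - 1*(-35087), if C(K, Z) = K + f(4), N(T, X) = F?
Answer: 35453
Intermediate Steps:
N(T, X) = 2
f(Q) = (2 + Q)/(2*Q) (f(Q) = (Q + 2)/(Q + Q) = (2 + Q)/((2*Q)) = (2 + Q)*(1/(2*Q)) = (2 + Q)/(2*Q))
C(K, Z) = 3/4 + K (C(K, Z) = K + (1/2)*(2 + 4)/4 = K + (1/2)*(1/4)*6 = K + 3/4 = 3/4 + K)
C(45, -3*(-4))*8 - 1*(-35087) = (3/4 + 45)*8 - 1*(-35087) = (183/4)*8 + 35087 = 366 + 35087 = 35453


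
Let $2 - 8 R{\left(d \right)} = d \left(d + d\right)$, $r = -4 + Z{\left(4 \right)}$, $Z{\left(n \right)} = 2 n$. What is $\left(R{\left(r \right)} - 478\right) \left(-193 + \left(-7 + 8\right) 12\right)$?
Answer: $\frac{348787}{4} \approx 87197.0$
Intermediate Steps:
$r = 4$ ($r = -4 + 2 \cdot 4 = -4 + 8 = 4$)
$R{\left(d \right)} = \frac{1}{4} - \frac{d^{2}}{4}$ ($R{\left(d \right)} = \frac{1}{4} - \frac{d \left(d + d\right)}{8} = \frac{1}{4} - \frac{d 2 d}{8} = \frac{1}{4} - \frac{2 d^{2}}{8} = \frac{1}{4} - \frac{d^{2}}{4}$)
$\left(R{\left(r \right)} - 478\right) \left(-193 + \left(-7 + 8\right) 12\right) = \left(\left(\frac{1}{4} - \frac{4^{2}}{4}\right) - 478\right) \left(-193 + \left(-7 + 8\right) 12\right) = \left(\left(\frac{1}{4} - 4\right) - 478\right) \left(-193 + 1 \cdot 12\right) = \left(\left(\frac{1}{4} - 4\right) - 478\right) \left(-193 + 12\right) = \left(- \frac{15}{4} - 478\right) \left(-181\right) = \left(- \frac{1927}{4}\right) \left(-181\right) = \frac{348787}{4}$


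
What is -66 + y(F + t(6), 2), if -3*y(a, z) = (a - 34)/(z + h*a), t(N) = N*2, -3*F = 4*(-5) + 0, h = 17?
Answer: -94819/1437 ≈ -65.984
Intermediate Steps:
F = 20/3 (F = -(4*(-5) + 0)/3 = -(-20 + 0)/3 = -1/3*(-20) = 20/3 ≈ 6.6667)
t(N) = 2*N
y(a, z) = -(-34 + a)/(3*(z + 17*a)) (y(a, z) = -(a - 34)/(3*(z + 17*a)) = -(-34 + a)/(3*(z + 17*a)))
-66 + y(F + t(6), 2) = -66 + (34 - (20/3 + 2*6))/(3*(2 + 17*(20/3 + 2*6))) = -66 + (34 - (20/3 + 12))/(3*(2 + 17*(20/3 + 12))) = -66 + (34 - 1*56/3)/(3*(2 + 17*(56/3))) = -66 + (34 - 56/3)/(3*(2 + 952/3)) = -66 + (1/3)*(46/3)/(958/3) = -66 + (1/3)*(3/958)*(46/3) = -66 + 23/1437 = -94819/1437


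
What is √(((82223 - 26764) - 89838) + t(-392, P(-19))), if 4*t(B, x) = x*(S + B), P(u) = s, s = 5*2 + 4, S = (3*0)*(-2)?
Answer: I*√35751 ≈ 189.08*I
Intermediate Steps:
S = 0 (S = 0*(-2) = 0)
s = 14 (s = 10 + 4 = 14)
P(u) = 14
t(B, x) = B*x/4 (t(B, x) = (x*(0 + B))/4 = (x*B)/4 = (B*x)/4 = B*x/4)
√(((82223 - 26764) - 89838) + t(-392, P(-19))) = √(((82223 - 26764) - 89838) + (¼)*(-392)*14) = √((55459 - 89838) - 1372) = √(-34379 - 1372) = √(-35751) = I*√35751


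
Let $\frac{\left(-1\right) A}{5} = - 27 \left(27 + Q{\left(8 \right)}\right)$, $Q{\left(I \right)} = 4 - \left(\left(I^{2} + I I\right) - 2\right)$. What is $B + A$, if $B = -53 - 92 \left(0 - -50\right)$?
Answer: $-17478$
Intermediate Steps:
$Q{\left(I \right)} = 6 - 2 I^{2}$ ($Q{\left(I \right)} = 4 - \left(\left(I^{2} + I^{2}\right) - 2\right) = 4 - \left(2 I^{2} - 2\right) = 4 - \left(-2 + 2 I^{2}\right) = 6 - 2 I^{2}$)
$B = -4653$ ($B = -53 - 92 \left(0 + 50\right) = -53 - 4600 = -4653$)
$A = -12825$ ($A = - 5 \left(- 27 \left(27 + \left(6 - 2 \cdot 8^{2}\right)\right)\right) = - 5 \left(- 27 \left(27 + \left(6 - 128\right)\right)\right) = - 5 \left(- 27 \left(27 - 122\right)\right) = - 5 \left(\left(-27\right) \left(-95\right)\right) = \left(-5\right) 2565 = -12825$)
$B + A = -4653 - 12825 = -17478$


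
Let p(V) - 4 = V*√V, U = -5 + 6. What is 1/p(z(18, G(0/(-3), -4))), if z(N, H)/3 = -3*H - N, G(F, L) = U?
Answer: 4/250063 + 189*I*√7/250063 ≈ 1.5996e-5 + 0.0019997*I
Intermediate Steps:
U = 1
G(F, L) = 1
z(N, H) = -9*H - 3*N (z(N, H) = 3*(-3*H - N) = 3*(-N - 3*H) = -9*H - 3*N)
p(V) = 4 + V^(3/2) (p(V) = 4 + V*√V = 4 + V^(3/2))
1/p(z(18, G(0/(-3), -4))) = 1/(4 + (-9*1 - 3*18)^(3/2)) = 1/(4 + (-9 - 54)^(3/2)) = 1/(4 + (-63)^(3/2)) = 1/(4 - 189*I*√7)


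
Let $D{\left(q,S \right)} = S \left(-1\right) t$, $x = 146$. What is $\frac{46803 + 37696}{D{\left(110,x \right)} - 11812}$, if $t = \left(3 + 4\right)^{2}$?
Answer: $- \frac{84499}{18966} \approx -4.4553$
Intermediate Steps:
$t = 49$ ($t = 7^{2} = 49$)
$D{\left(q,S \right)} = - 49 S$ ($D{\left(q,S \right)} = S \left(-1\right) 49 = - S 49 = - 49 S$)
$\frac{46803 + 37696}{D{\left(110,x \right)} - 11812} = \frac{46803 + 37696}{\left(-49\right) 146 - 11812} = \frac{84499}{-7154 - 11812} = \frac{84499}{-18966} = 84499 \left(- \frac{1}{18966}\right) = - \frac{84499}{18966}$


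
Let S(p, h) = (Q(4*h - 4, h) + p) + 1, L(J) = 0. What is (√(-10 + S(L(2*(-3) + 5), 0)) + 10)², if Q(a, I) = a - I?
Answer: (10 + I*√13)² ≈ 87.0 + 72.111*I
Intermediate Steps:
S(p, h) = -3 + p + 3*h (S(p, h) = (((4*h - 4) - h) + p) + 1 = (((-4 + 4*h) - h) + p) + 1 = ((-4 + 3*h) + p) + 1 = (-4 + p + 3*h) + 1 = -3 + p + 3*h)
(√(-10 + S(L(2*(-3) + 5), 0)) + 10)² = (√(-10 + (-3 + 0 + 3*0)) + 10)² = (√(-10 + (-3 + 0 + 0)) + 10)² = (√(-10 - 3) + 10)² = (√(-13) + 10)² = (I*√13 + 10)² = (10 + I*√13)²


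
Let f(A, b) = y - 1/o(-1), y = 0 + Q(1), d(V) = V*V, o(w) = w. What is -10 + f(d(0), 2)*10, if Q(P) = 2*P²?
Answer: 20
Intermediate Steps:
d(V) = V²
y = 2 (y = 0 + 2*1² = 0 + 2*1 = 0 + 2 = 2)
f(A, b) = 3 (f(A, b) = 2 - 1/(-1) = 2 - 1*(-1) = 2 + 1 = 3)
-10 + f(d(0), 2)*10 = -10 + 3*10 = -10 + 30 = 20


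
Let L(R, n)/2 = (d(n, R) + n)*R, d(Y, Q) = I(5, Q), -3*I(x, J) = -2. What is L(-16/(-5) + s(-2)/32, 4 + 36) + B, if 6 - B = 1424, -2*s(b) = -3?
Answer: -276941/240 ≈ -1153.9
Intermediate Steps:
I(x, J) = ⅔ (I(x, J) = -⅓*(-2) = ⅔)
d(Y, Q) = ⅔
s(b) = 3/2 (s(b) = -½*(-3) = 3/2)
B = -1418 (B = 6 - 1*1424 = 6 - 1424 = -1418)
L(R, n) = 2*R*(⅔ + n) (L(R, n) = 2*((⅔ + n)*R) = 2*(R*(⅔ + n)) = 2*R*(⅔ + n))
L(-16/(-5) + s(-2)/32, 4 + 36) + B = 2*(-16/(-5) + (3/2)/32)*(2 + 3*(4 + 36))/3 - 1418 = 2*(-16*(-⅕) + (3/2)*(1/32))*(2 + 3*40)/3 - 1418 = 2*(16/5 + 3/64)*(2 + 120)/3 - 1418 = (⅔)*(1039/320)*122 - 1418 = 63379/240 - 1418 = -276941/240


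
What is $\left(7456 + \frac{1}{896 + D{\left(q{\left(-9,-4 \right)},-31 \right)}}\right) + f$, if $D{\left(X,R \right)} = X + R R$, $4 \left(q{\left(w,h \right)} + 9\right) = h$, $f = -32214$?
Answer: $- \frac{45728025}{1847} \approx -24758.0$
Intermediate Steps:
$q{\left(w,h \right)} = -9 + \frac{h}{4}$
$D{\left(X,R \right)} = X + R^{2}$
$\left(7456 + \frac{1}{896 + D{\left(q{\left(-9,-4 \right)},-31 \right)}}\right) + f = \left(7456 + \frac{1}{896 + \left(\left(-9 + \frac{1}{4} \left(-4\right)\right) + \left(-31\right)^{2}\right)}\right) - 32214 = \left(7456 + \frac{1}{896 + \left(\left(-9 - 1\right) + 961\right)}\right) - 32214 = \left(7456 + \frac{1}{896 + \left(-10 + 961\right)}\right) - 32214 = \left(7456 + \frac{1}{896 + 951}\right) - 32214 = \left(7456 + \frac{1}{1847}\right) - 32214 = \frac{13771233}{1847} - 32214 = - \frac{45728025}{1847}$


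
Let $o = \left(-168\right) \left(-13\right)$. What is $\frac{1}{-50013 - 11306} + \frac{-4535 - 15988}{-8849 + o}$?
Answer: $\frac{1258443172}{408691135} \approx 3.0792$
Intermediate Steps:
$o = 2184$
$\frac{1}{-50013 - 11306} + \frac{-4535 - 15988}{-8849 + o} = \frac{1}{-50013 - 11306} + \frac{-4535 - 15988}{-8849 + 2184} = \frac{1}{-61319} - \frac{20523}{-6665} = - \frac{1}{61319} - - \frac{20523}{6665} = - \frac{1}{61319} + \frac{20523}{6665} = \frac{1258443172}{408691135}$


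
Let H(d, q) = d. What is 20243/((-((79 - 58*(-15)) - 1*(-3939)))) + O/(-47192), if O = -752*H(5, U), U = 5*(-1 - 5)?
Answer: -117116097/28834312 ≈ -4.0617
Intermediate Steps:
U = -30 (U = 5*(-6) = -30)
O = -3760 (O = -752*5 = -3760)
20243/((-((79 - 58*(-15)) - 1*(-3939)))) + O/(-47192) = 20243/((-((79 - 58*(-15)) - 1*(-3939)))) - 3760/(-47192) = 20243/((-((79 + 870) + 3939))) - 3760*(-1/47192) = 20243/((-(949 + 3939))) + 470/5899 = 20243/((-1*4888)) + 470/5899 = 20243/(-4888) + 470/5899 = 20243*(-1/4888) + 470/5899 = -20243/4888 + 470/5899 = -117116097/28834312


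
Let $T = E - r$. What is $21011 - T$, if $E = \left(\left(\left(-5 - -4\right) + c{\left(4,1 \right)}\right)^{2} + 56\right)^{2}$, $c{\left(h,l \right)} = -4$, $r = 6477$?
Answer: $20927$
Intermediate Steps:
$E = 6561$ ($E = \left(\left(\left(-5 - -4\right) - 4\right)^{2} + 56\right)^{2} = \left(\left(\left(-5 + 4\right) - 4\right)^{2} + 56\right)^{2} = \left(\left(-1 - 4\right)^{2} + 56\right)^{2} = \left(\left(-5\right)^{2} + 56\right)^{2} = \left(25 + 56\right)^{2} = 81^{2} = 6561$)
$T = 84$ ($T = 6561 - 6477 = 84$)
$21011 - T = 21011 - 84 = 20927$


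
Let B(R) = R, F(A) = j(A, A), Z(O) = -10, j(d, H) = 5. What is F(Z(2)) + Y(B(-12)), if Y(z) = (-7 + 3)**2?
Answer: 21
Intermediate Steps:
F(A) = 5
Y(z) = 16 (Y(z) = (-4)**2 = 16)
F(Z(2)) + Y(B(-12)) = 5 + 16 = 21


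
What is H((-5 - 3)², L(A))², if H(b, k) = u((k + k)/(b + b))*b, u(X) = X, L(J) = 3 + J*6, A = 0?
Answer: 9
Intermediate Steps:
L(J) = 3 + 6*J
H(b, k) = k (H(b, k) = ((k + k)/(b + b))*b = ((2*k)/((2*b)))*b = ((2*k)*(1/(2*b)))*b = (k/b)*b = k)
H((-5 - 3)², L(A))² = (3 + 6*0)² = (3 + 0)² = 3² = 9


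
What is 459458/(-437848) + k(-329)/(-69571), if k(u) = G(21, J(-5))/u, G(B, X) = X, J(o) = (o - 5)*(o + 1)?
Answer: -5258225932251/5010920567716 ≈ -1.0494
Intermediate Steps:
J(o) = (1 + o)*(-5 + o) (J(o) = (-5 + o)*(1 + o) = (1 + o)*(-5 + o))
k(u) = 40/u (k(u) = (-5 + (-5)² - 4*(-5))/u = (-5 + 25 + 20)/u = 40/u)
459458/(-437848) + k(-329)/(-69571) = 459458/(-437848) + (40/(-329))/(-69571) = 459458*(-1/437848) + (40*(-1/329))*(-1/69571) = -229729/218924 - 40/329*(-1/69571) = -229729/218924 + 40/22888859 = -5258225932251/5010920567716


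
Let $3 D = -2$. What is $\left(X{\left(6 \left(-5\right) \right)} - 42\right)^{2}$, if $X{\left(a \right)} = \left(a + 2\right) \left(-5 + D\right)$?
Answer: $\frac{122500}{9} \approx 13611.0$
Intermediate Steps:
$D = - \frac{2}{3}$ ($D = \frac{1}{3} \left(-2\right) = - \frac{2}{3} \approx -0.66667$)
$X{\left(a \right)} = - \frac{34}{3} - \frac{17 a}{3}$ ($X{\left(a \right)} = \left(a + 2\right) \left(-5 - \frac{2}{3}\right) = \left(2 + a\right) \left(- \frac{17}{3}\right) = - \frac{34}{3} - \frac{17 a}{3}$)
$\left(X{\left(6 \left(-5\right) \right)} - 42\right)^{2} = \left(\left(- \frac{34}{3} - \frac{17 \cdot 6 \left(-5\right)}{3}\right) - 42\right)^{2} = \left(\left(- \frac{34}{3} - -170\right) - 42\right)^{2} = \left(\left(- \frac{34}{3} + 170\right) - 42\right)^{2} = \left(\frac{476}{3} - 42\right)^{2} = \left(\frac{350}{3}\right)^{2} = \frac{122500}{9}$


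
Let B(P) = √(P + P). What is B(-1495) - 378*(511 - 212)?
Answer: -113022 + I*√2990 ≈ -1.1302e+5 + 54.681*I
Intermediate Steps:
B(P) = √2*√P (B(P) = √(2*P) = √2*√P)
B(-1495) - 378*(511 - 212) = √2*√(-1495) - 378*(511 - 212) = √2*(I*√1495) - 378*299 = I*√2990 - 113022 = -113022 + I*√2990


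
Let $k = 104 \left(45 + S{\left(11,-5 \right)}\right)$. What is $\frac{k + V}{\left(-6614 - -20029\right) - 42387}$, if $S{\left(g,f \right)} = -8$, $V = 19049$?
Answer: $- \frac{22897}{28972} \approx -0.79031$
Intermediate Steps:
$k = 3848$ ($k = 104 \left(45 - 8\right) = 104 \cdot 37 = 3848$)
$\frac{k + V}{\left(-6614 - -20029\right) - 42387} = \frac{3848 + 19049}{\left(-6614 - -20029\right) - 42387} = \frac{22897}{\left(-6614 + 20029\right) - 42387} = \frac{22897}{13415 - 42387} = \frac{22897}{-28972} = 22897 \left(- \frac{1}{28972}\right) = - \frac{22897}{28972}$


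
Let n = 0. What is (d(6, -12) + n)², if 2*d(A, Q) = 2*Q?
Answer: 144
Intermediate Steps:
d(A, Q) = Q (d(A, Q) = (2*Q)/2 = Q)
(d(6, -12) + n)² = (-12 + 0)² = (-12)² = 144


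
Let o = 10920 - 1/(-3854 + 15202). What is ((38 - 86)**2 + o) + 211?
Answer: 152460379/11348 ≈ 13435.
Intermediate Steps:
o = 123920159/11348 (o = 10920 - 1/11348 = 123920159/11348 ≈ 10920.)
((38 - 86)**2 + o) + 211 = ((38 - 86)**2 + 123920159/11348) + 211 = ((-48)**2 + 123920159/11348) + 211 = (2304 + 123920159/11348) + 211 = 150065951/11348 + 211 = 152460379/11348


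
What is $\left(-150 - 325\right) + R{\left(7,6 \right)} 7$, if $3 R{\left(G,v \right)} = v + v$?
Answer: $-447$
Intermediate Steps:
$R{\left(G,v \right)} = \frac{2 v}{3}$ ($R{\left(G,v \right)} = \frac{v + v}{3} = \frac{2 v}{3}$)
$\left(-150 - 325\right) + R{\left(7,6 \right)} 7 = \left(-150 - 325\right) + \frac{2}{3} \cdot 6 \cdot 7 = -475 + 4 \cdot 7 = -475 + 28 = -447$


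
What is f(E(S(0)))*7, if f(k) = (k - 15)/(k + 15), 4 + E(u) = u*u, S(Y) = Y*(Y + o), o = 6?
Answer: -133/11 ≈ -12.091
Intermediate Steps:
S(Y) = Y*(6 + Y) (S(Y) = Y*(Y + 6) = Y*(6 + Y))
E(u) = -4 + u² (E(u) = -4 + u*u = -4 + u²)
f(k) = (-15 + k)/(15 + k)
f(E(S(0)))*7 = ((-15 + (-4 + (0*(6 + 0))²))/(15 + (-4 + (0*(6 + 0))²)))*7 = ((-15 + (-4 + (0*6)²))/(15 + (-4 + (0*6)²)))*7 = ((-15 + (-4 + 0²))/(15 + (-4 + 0²)))*7 = ((-15 + (-4 + 0))/(15 + (-4 + 0)))*7 = ((-15 - 4)/(15 - 4))*7 = (-19/11)*7 = ((1/11)*(-19))*7 = -19/11*7 = -133/11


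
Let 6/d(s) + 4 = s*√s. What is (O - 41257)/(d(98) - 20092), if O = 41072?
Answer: 124941786110/13569353315329 + 3885*√2/1938479045047 ≈ 0.0092077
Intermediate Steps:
d(s) = 6/(-4 + s^(3/2)) (d(s) = 6/(-4 + s*√s) = 6/(-4 + s^(3/2)))
(O - 41257)/(d(98) - 20092) = (41072 - 41257)/(6/(-4 + 98^(3/2)) - 20092) = -185/(6/(-4 + 686*√2) - 20092) = -185/(-20092 + 6/(-4 + 686*√2))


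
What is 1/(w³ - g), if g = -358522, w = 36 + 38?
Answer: 1/763746 ≈ 1.3093e-6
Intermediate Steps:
w = 74
1/(w³ - g) = 1/(74³ - 1*(-358522)) = 1/(405224 + 358522) = 1/763746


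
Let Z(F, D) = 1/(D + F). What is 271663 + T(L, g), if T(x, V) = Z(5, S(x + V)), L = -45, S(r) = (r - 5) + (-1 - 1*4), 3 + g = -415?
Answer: 127138283/468 ≈ 2.7166e+5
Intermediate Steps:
g = -418 (g = -3 - 415 = -418)
S(r) = -10 + r (S(r) = (-5 + r) + (-1 - 4) = (-5 + r) - 5 = -10 + r)
T(x, V) = 1/(-5 + V + x) (T(x, V) = 1/((-10 + (x + V)) + 5) = 1/((-10 + (V + x)) + 5) = 1/((-10 + V + x) + 5) = 1/(-5 + V + x))
271663 + T(L, g) = 271663 + 1/(-5 - 418 - 45) = 271663 + 1/(-468) = 271663 - 1/468 = 127138283/468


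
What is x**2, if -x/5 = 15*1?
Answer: 5625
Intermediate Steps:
x = -75 ≈ -75.000
x**2 = (-75)**2 = 5625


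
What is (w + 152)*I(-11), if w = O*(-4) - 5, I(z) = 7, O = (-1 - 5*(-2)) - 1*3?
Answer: 861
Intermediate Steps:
O = 6 (O = (-1 + 10) - 3 = 9 - 3 = 6)
w = -29 (w = 6*(-4) - 5 = -24 - 5 = -29)
(w + 152)*I(-11) = (-29 + 152)*7 = 123*7 = 861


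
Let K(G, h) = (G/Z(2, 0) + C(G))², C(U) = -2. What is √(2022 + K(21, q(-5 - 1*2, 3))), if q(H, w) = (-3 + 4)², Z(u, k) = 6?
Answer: √8097/2 ≈ 44.992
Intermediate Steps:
q(H, w) = 1 (q(H, w) = 1² = 1)
K(G, h) = (-2 + G/6)² (K(G, h) = (G/6 - 2)² = (-2 + G/6)²)
√(2022 + K(21, q(-5 - 1*2, 3))) = √(2022 + (-12 + 21)²/36) = √(2022 + (1/36)*9²) = √(2022 + (1/36)*81) = √(2022 + 9/4) = √(8097/4) = √8097/2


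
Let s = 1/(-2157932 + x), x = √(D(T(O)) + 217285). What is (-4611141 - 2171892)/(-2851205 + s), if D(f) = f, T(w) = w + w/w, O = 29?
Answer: 30019718078059045779525047/12618598535900717711222282 - 15827077*√4435/12618598535900717711222282 ≈ 2.3790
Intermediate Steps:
T(w) = 1 + w (T(w) = w + 1 = 1 + w)
x = 7*√4435 (x = √((1 + 29) + 217285) = √(30 + 217285) = √217315 = 7*√4435 ≈ 466.17)
s = 1/(-2157932 + 7*√4435) ≈ -4.6351e-7
(-4611141 - 2171892)/(-2851205 + s) = (-4611141 - 2171892)/(-2851205 + (-308276/665238614187 - √4435/665238614187)) = -6783033/(-1896731662963353611/665238614187 - √4435/665238614187)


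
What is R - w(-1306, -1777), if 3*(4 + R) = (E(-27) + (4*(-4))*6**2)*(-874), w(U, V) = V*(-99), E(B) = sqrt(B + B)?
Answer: -8119 - 874*I*sqrt(6) ≈ -8119.0 - 2140.9*I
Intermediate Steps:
E(B) = sqrt(2)*sqrt(B) (E(B) = sqrt(2*B) = sqrt(2)*sqrt(B))
w(U, V) = -99*V
R = 167804 - 874*I*sqrt(6) (R = -4 + ((sqrt(2)*sqrt(-27) + (4*(-4))*6**2)*(-874))/3 = -4 + ((sqrt(2)*(3*I*sqrt(3)) - 16*36)*(-874))/3 = -4 + ((3*I*sqrt(6) - 576)*(-874))/3 = -4 + ((-576 + 3*I*sqrt(6))*(-874))/3 = -4 + (503424 - 2622*I*sqrt(6))/3 = -4 + (167808 - 874*I*sqrt(6)) = 167804 - 874*I*sqrt(6) ≈ 1.678e+5 - 2140.9*I)
R - w(-1306, -1777) = (167804 - 874*I*sqrt(6)) - (-99)*(-1777) = (167804 - 874*I*sqrt(6)) - 1*175923 = (167804 - 874*I*sqrt(6)) - 175923 = -8119 - 874*I*sqrt(6)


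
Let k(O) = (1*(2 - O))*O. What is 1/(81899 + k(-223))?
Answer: 1/31724 ≈ 3.1522e-5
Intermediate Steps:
k(O) = O*(2 - O) (k(O) = (2 - O)*O = O*(2 - O))
1/(81899 + k(-223)) = 1/(81899 - 223*(2 - 1*(-223))) = 1/(81899 - 223*(2 + 223)) = 1/(81899 - 223*225) = 1/(81899 - 50175) = 1/31724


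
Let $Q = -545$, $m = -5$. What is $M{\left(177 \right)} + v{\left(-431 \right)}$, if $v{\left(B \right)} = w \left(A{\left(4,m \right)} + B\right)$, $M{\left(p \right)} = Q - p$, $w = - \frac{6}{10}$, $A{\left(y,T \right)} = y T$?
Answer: $- \frac{2257}{5} \approx -451.4$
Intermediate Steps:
$A{\left(y,T \right)} = T y$
$w = - \frac{3}{5}$ ($w = \left(-6\right) \frac{1}{10} = - \frac{3}{5} \approx -0.6$)
$M{\left(p \right)} = -545 - p$
$v{\left(B \right)} = 12 - \frac{3 B}{5}$ ($v{\left(B \right)} = - \frac{3 \left(\left(-5\right) 4 + B\right)}{5} = - \frac{3 \left(-20 + B\right)}{5} = 12 - \frac{3 B}{5}$)
$M{\left(177 \right)} + v{\left(-431 \right)} = \left(-545 - 177\right) + \left(12 - - \frac{1293}{5}\right) = \left(-545 - 177\right) + \left(12 + \frac{1293}{5}\right) = -722 + \frac{1353}{5} = - \frac{2257}{5}$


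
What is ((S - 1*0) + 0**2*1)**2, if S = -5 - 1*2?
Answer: 49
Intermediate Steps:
S = -7 (S = -5 - 2 = -7)
((S - 1*0) + 0**2*1)**2 = ((-7 - 1*0) + 0**2*1)**2 = ((-7 + 0) + 0*1)**2 = (-7 + 0)**2 = (-7)**2 = 49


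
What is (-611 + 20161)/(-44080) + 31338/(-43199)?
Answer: -222591949/190421192 ≈ -1.1689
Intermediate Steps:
(-611 + 20161)/(-44080) + 31338/(-43199) = 19550*(-1/44080) + 31338*(-1/43199) = -1955/4408 - 31338/43199 = -222591949/190421192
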